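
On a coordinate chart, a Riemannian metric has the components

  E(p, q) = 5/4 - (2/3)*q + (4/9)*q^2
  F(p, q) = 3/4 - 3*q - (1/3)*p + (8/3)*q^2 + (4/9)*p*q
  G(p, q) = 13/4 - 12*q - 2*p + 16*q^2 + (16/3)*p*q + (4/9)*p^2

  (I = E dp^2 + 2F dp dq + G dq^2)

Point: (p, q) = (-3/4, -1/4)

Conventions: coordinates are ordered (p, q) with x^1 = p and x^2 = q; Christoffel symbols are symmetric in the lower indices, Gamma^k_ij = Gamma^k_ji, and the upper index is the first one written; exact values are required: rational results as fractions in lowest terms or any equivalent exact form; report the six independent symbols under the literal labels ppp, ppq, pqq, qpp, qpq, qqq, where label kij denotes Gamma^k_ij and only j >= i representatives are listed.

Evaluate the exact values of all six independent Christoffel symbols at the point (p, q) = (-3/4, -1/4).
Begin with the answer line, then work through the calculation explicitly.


Answer: Gamma_ppp = 0, Gamma_ppq = -2/47, Gamma_pqq = -12/47, Gamma_qpp = 0, Gamma_qpq = -9/47, Gamma_qqq = -54/47

E = 13/9, F = 2, G = 10 at the point
E_p = 0, E_q = -8/9, F_p = -4/9, F_q = -14/3, G_p = -4, G_q = -24
EG - F^2 = 94/9;  g^inv = (9/94) * [[10, -2], [-2, 13/9]]
first-kind symbols [ij,l] = (1/2)(d_i g_jl + d_j g_il - d_l g_ij): [pp,p] = E_p/2 = 0, [pp,q] = F_p - E_q/2 = 0, [pq,p] = E_q/2 = -4/9, [pq,q] = G_p/2 = -2, [qq,p] = F_q - G_p/2 = -8/3, [qq,q] = G_q/2 = -12
Gamma^p_ij = (G*[ij,p] - F*[ij,q])/(EG - F^2), Gamma^q_ij = (E*[ij,q] - F*[ij,p])/(EG - F^2)


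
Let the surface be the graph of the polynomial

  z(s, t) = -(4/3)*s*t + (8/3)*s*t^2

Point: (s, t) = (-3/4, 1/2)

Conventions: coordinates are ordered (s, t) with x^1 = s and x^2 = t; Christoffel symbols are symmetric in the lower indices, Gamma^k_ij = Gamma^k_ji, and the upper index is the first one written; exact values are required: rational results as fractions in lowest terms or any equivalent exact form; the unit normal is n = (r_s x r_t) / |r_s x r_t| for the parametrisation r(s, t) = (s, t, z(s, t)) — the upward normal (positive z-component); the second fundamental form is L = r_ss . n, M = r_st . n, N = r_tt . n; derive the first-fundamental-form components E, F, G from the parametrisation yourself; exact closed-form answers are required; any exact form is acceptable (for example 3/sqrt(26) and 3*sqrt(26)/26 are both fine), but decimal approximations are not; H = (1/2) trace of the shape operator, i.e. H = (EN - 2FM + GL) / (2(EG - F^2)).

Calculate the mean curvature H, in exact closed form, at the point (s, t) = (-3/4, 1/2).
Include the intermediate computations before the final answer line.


z_s = 0, z_t = -1, z_ss = 0, z_st = 4/3, z_tt = -4
E = 1, F = 0, G = 2; answer radicand W^2 = 2
unnormalised second-form numerators: l = 0, m = 4/3, n = -4; L = l/sqrt(2), and similarly M = m/sqrt(W^2), N = n/sqrt(W^2)
H = (E*n - 2*F*m + G*l) / (2*(EG - F^2)*sqrt(W^2)); E*n - 2*F*m + G*l = -4, EG - F^2 = 2, so H = (-1)/sqrt(2)

Answer: H = -sqrt(2)/2


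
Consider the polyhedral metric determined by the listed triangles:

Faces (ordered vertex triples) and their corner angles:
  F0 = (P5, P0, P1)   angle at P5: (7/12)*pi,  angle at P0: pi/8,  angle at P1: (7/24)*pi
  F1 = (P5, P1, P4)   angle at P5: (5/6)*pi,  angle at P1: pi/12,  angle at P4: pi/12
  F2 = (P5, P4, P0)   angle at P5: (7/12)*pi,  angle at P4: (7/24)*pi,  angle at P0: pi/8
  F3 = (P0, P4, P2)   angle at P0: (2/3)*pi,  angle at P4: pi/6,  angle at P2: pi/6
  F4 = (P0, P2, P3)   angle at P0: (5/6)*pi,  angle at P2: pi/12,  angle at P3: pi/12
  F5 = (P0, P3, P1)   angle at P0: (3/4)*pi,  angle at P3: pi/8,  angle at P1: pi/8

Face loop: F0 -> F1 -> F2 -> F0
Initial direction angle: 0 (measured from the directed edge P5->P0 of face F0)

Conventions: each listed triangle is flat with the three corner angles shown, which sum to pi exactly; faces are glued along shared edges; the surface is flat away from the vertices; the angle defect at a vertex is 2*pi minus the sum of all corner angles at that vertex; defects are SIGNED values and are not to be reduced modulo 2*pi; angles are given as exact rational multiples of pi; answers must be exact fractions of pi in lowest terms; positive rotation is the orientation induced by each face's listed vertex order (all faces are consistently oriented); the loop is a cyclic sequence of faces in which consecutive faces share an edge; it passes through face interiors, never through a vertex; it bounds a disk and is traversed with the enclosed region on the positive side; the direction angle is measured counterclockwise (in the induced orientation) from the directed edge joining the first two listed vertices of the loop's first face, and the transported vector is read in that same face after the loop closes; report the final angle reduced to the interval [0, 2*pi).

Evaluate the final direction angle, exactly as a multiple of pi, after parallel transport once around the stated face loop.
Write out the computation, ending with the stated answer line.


enclosed vertex P5: corner angles sum to 2*pi, defect = 2*pi - 2*pi = 0
the final direction is the initial angle plus the enclosed defects, taken mod 2*pi in the induced orientation
final angle = 0 + 0 = 0 (mod 2*pi)

Answer: final direction angle = 0


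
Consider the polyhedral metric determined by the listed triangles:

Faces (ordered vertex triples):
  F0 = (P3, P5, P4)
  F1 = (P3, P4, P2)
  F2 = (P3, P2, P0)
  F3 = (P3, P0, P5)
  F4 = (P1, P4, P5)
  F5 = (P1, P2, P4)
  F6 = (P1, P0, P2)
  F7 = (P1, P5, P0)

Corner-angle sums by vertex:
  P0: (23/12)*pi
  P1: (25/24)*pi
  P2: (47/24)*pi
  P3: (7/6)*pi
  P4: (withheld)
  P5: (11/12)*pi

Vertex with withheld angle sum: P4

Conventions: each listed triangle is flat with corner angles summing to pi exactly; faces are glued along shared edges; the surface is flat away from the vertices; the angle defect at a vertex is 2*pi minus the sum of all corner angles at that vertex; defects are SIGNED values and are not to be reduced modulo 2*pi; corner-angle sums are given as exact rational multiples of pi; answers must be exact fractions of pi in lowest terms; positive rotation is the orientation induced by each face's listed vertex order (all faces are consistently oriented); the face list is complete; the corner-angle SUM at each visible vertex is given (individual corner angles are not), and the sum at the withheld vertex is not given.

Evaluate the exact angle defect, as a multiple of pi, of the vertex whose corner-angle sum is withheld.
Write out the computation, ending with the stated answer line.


V = 6, E = 12, F = 8; chi = V - E + F = 2
Gauss-Bonnet: total defect = 2*pi*chi = 4*pi; visible defects sum to 3*pi

Answer: defect(P4) = pi


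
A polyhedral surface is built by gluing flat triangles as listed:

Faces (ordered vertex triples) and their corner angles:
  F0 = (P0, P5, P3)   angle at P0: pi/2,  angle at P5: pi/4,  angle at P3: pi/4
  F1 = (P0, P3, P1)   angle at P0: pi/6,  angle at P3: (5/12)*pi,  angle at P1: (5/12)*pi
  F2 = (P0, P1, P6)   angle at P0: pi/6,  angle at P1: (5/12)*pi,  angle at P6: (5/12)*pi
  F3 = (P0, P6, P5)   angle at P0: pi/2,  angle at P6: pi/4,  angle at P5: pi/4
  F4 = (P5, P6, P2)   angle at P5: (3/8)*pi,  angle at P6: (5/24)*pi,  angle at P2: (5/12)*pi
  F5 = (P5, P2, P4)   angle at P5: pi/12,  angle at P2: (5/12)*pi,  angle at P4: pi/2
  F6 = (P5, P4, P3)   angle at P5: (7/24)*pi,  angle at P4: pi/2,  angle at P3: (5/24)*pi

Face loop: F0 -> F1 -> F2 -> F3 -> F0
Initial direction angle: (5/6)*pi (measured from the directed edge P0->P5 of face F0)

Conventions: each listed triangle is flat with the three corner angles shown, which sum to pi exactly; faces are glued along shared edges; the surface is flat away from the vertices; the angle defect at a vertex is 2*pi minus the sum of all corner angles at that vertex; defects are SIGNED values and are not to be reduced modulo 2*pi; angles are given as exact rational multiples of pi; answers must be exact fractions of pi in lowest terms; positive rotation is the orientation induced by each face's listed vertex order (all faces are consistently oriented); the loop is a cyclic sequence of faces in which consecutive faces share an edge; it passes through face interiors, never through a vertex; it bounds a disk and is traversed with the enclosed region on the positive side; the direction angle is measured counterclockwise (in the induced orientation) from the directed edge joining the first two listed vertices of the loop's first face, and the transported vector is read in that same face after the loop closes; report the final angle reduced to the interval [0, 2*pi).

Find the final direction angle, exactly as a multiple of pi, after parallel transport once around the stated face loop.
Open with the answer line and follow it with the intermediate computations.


Answer: final direction angle = (3/2)*pi

enclosed vertex P0: corner angles sum to (4/3)*pi, defect = 2*pi - (4/3)*pi = (2/3)*pi
the rotation equals the total enclosed defect, so the final angle is initial + defects (mod 2*pi)
final angle = (5/6)*pi + (2/3)*pi = (3/2)*pi (mod 2*pi)


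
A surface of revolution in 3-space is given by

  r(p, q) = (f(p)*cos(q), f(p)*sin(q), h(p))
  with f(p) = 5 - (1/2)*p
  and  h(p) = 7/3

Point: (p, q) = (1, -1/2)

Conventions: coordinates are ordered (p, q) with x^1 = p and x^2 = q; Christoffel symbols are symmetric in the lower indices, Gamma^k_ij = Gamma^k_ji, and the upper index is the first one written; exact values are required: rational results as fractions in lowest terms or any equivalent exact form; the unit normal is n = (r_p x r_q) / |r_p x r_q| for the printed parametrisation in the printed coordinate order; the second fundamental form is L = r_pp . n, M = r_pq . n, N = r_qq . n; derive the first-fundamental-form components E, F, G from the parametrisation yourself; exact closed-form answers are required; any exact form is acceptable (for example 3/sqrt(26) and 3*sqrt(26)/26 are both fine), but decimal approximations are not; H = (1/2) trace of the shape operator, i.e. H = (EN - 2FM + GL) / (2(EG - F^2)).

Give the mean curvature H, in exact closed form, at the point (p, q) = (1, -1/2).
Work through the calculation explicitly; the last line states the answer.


f = 9/2, f' = -1/2, f'' = 0, h' = 0, h'' = 0
E = 1/4, F = 0, G = 81/4; answer radicand W^2 = 1/4
unnormalised second-form numerators: l = 0, m = 0, n = 0; L = l/sqrt(1/4), and similarly M = m/sqrt(W^2), N = n/sqrt(W^2)
H = (E*n - 2*F*m + G*l) / (2*(EG - F^2)*sqrt(W^2)); E*n - 2*F*m + G*l = 0, EG - F^2 = 81/16, so H = (0)/sqrt(1/4)

Answer: H = 0


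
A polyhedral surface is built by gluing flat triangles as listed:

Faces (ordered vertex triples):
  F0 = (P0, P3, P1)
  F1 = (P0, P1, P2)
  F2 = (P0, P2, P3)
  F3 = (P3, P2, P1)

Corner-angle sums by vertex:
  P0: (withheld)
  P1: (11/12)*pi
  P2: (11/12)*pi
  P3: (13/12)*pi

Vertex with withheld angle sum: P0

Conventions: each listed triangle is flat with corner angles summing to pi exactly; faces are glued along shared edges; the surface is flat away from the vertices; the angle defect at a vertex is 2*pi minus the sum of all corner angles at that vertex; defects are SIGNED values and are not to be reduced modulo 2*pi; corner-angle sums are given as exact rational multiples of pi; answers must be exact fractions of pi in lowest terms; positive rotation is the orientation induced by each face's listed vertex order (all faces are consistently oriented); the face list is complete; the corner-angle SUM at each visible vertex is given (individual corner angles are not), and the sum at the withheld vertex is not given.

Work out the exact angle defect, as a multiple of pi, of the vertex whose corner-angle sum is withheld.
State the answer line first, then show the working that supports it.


Answer: defect(P0) = (11/12)*pi

V = 4, E = 6, F = 4; chi = V - E + F = 2
Gauss-Bonnet: total defect = 2*pi*chi = 4*pi; visible defects sum to (37/12)*pi


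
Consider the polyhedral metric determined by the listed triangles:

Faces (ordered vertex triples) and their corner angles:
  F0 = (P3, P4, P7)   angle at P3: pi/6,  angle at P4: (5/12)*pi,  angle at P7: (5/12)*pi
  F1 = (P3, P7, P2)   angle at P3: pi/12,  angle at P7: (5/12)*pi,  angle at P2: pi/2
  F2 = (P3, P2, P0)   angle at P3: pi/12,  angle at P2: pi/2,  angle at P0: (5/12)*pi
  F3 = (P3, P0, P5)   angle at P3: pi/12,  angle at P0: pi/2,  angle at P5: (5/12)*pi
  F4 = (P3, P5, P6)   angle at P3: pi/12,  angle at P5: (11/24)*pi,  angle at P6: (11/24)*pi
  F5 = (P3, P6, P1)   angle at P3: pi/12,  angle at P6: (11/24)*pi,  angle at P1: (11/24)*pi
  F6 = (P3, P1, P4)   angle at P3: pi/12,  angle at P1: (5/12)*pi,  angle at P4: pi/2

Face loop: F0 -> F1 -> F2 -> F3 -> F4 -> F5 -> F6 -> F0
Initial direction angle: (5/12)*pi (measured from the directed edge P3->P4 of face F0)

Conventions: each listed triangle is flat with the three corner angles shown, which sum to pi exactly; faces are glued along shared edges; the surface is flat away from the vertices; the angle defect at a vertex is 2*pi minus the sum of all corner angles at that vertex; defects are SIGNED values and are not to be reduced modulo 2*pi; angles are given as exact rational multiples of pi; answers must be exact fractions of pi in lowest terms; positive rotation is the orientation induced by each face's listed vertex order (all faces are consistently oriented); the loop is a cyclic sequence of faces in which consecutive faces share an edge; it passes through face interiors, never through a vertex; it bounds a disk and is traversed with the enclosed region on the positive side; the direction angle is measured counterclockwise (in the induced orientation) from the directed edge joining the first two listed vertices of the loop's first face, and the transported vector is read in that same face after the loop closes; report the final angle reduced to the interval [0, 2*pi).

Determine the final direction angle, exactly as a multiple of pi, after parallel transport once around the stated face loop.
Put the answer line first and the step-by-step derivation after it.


Answer: final direction angle = (7/4)*pi

enclosed vertex P3: corner angles sum to (2/3)*pi, defect = 2*pi - (2/3)*pi = (4/3)*pi
adding the enclosed defects to the starting angle (mod 2*pi, induced orientation) gives the holonomy
final angle = (5/12)*pi + (4/3)*pi = (7/4)*pi (mod 2*pi)


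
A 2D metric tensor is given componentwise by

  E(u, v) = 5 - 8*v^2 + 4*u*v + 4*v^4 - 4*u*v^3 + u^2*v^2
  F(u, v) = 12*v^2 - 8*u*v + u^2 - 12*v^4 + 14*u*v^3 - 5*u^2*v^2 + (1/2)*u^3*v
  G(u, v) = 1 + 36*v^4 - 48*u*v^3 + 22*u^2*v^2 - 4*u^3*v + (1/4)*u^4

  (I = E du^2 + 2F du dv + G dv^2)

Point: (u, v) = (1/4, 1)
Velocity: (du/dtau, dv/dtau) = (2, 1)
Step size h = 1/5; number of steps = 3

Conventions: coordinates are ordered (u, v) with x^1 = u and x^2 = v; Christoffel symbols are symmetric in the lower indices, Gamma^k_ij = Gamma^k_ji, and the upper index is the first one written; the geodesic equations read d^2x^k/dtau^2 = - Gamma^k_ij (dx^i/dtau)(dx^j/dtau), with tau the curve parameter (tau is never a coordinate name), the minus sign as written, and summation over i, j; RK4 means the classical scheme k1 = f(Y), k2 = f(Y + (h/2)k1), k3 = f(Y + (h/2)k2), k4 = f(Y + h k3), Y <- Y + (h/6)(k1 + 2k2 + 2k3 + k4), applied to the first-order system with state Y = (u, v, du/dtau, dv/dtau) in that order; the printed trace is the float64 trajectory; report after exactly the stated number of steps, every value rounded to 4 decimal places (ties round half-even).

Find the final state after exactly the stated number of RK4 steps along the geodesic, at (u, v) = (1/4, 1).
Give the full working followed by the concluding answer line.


f(Y) = (du/dtau, dv/dtau, -Gamma^u_ij Y'^i Y'^j, -Gamma^v_ij Y'^i Y'^j) with the Gammas evaluated at the stage position; h = 0.200000; intermediate values shown to 6 dp
step 0: u = 0.2500, v = 1.0000, du/dtau = 2.0000, dv/dtau = 1.0000
step 1:
  k1: at (u, v) = (0.250000, 1.000000), (du/dtau, dv/dtau) = (2.000000, 1.000000); Gamma_uuu = 0.009478, Gamma_uuv = -0.035544, Gamma_uvv = 0.104262, Gamma_vuu = 0.190751, Gamma_vuv = -0.715317, Gamma_vvv = 2.098264; k1 = (2.000000, 1.000000, 0.000000, 0.000000)
  k2: at (u, v) = (0.450000, 1.100000), (du/dtau, dv/dtau) = (2.000000, 1.000000); Gamma_uuu = 0.002753, Gamma_uuv = -0.009887, Gamma_uvv = 0.028535, Gamma_vuu = 0.197553, Gamma_vuv = -0.709395, Gamma_vvv = 2.047368; k2 = (2.000000, 1.000000, 0.000000, 0.000000)
  k3: at (u, v) = (0.450000, 1.100000), (du/dtau, dv/dtau) = (2.000000, 1.000000); Gamma_uuu = 0.002753, Gamma_uuv = -0.009887, Gamma_uvv = 0.028535, Gamma_vuu = 0.197553, Gamma_vuv = -0.709395, Gamma_vvv = 2.047368; k3 = (2.000000, 1.000000, 0.000000, 0.000000)
  k4: at (u, v) = (0.650000, 1.200000), (du/dtau, dv/dtau) = (2.000000, 1.000000); Gamma_uuu = -0.003544, Gamma_uuv = 0.012257, Gamma_uvv = -0.034852, Gamma_vuu = 0.203132, Gamma_vuv = -0.702500, Gamma_vvv = 1.997469; k4 = (2.000000, 1.000000, 0.000000, 0.000000)
  Y <- Y + (h/6)(k1 + 2k2 + 2k3 + k4): u = 0.6500, v = 1.2000, du/dtau = 2.0000, dv/dtau = 1.0000
step 2:
  k1: at (u, v) = (0.650000, 1.200000), (du/dtau, dv/dtau) = (2.000000, 1.000000); Gamma_uuu = -0.003544, Gamma_uuv = 0.012257, Gamma_uvv = -0.034852, Gamma_vuu = 0.203132, Gamma_vuv = -0.702500, Gamma_vvv = 1.997469; k1 = (2.000000, 1.000000, 0.000000, 0.000000)
  k2: at (u, v) = (0.850000, 1.300000), (du/dtau, dv/dtau) = (2.000000, 1.000000); Gamma_uuu = -0.009394, Gamma_uuv = 0.031433, Gamma_uvv = -0.088157, Gamma_vuu = 0.207730, Gamma_vuv = -0.695096, Gamma_vvv = 1.949465; k2 = (2.000000, 1.000000, 0.000000, 0.000000)
  k3: at (u, v) = (0.850000, 1.300000), (du/dtau, dv/dtau) = (2.000000, 1.000000); Gamma_uuu = -0.009394, Gamma_uuv = 0.031433, Gamma_uvv = -0.088157, Gamma_vuu = 0.207730, Gamma_vuv = -0.695096, Gamma_vvv = 1.949465; k3 = (2.000000, 1.000000, 0.000000, 0.000000)
  k4: at (u, v) = (1.050000, 1.400000), (du/dtau, dv/dtau) = (2.000000, 1.000000); Gamma_uuu = -0.014801, Gamma_uuv = 0.048105, Gamma_uvv = -0.133213, Gamma_vuu = 0.211537, Gamma_vuv = -0.687495, Gamma_vvv = 1.903833; k4 = (2.000000, 1.000000, 0.000000, 0.000000)
  Y <- Y + (h/6)(k1 + 2k2 + 2k3 + k4): u = 1.0500, v = 1.4000, du/dtau = 2.0000, dv/dtau = 1.0000
step 3:
  k1: at (u, v) = (1.050000, 1.400000), (du/dtau, dv/dtau) = (2.000000, 1.000000); Gamma_uuu = -0.014801, Gamma_uuv = 0.048105, Gamma_uvv = -0.133213, Gamma_vuu = 0.211537, Gamma_vuv = -0.687495, Gamma_vvv = 1.903833; k1 = (2.000000, 1.000000, 0.000000, 0.000000)
  k2: at (u, v) = (1.250000, 1.500000), (du/dtau, dv/dtau) = (2.000000, 1.000000); Gamma_uuu = -0.019789, Gamma_uuv = 0.062664, Gamma_uvv = -0.171500, Gamma_vuu = 0.214705, Gamma_vuv = -0.679900, Gamma_vvv = 1.860780; k2 = (2.000000, 1.000000, 0.000000, 0.000000)
  k3: at (u, v) = (1.250000, 1.500000), (du/dtau, dv/dtau) = (2.000000, 1.000000); Gamma_uuu = -0.019789, Gamma_uuv = 0.062664, Gamma_uvv = -0.171500, Gamma_vuu = 0.214705, Gamma_vuv = -0.679900, Gamma_vvv = 1.860780; k3 = (2.000000, 1.000000, 0.000000, 0.000000)
  k4: at (u, v) = (1.450000, 1.600000), (du/dtau, dv/dtau) = (2.000000, 1.000000); Gamma_uuu = -0.024383, Gamma_uuv = 0.075436, Gamma_uvv = -0.204211, Gamma_vuu = 0.217355, Gamma_vuv = -0.672443, Gamma_vvv = 1.820350; k4 = (2.000000, 1.000000, 0.000000, 0.000000)
  Y <- Y + (h/6)(k1 + 2k2 + 2k3 + k4): u = 1.4500, v = 1.6000, du/dtau = 2.0000, dv/dtau = 1.0000

Answer: u = 1.4500, v = 1.6000, du/dtau = 2.0000, dv/dtau = 1.0000


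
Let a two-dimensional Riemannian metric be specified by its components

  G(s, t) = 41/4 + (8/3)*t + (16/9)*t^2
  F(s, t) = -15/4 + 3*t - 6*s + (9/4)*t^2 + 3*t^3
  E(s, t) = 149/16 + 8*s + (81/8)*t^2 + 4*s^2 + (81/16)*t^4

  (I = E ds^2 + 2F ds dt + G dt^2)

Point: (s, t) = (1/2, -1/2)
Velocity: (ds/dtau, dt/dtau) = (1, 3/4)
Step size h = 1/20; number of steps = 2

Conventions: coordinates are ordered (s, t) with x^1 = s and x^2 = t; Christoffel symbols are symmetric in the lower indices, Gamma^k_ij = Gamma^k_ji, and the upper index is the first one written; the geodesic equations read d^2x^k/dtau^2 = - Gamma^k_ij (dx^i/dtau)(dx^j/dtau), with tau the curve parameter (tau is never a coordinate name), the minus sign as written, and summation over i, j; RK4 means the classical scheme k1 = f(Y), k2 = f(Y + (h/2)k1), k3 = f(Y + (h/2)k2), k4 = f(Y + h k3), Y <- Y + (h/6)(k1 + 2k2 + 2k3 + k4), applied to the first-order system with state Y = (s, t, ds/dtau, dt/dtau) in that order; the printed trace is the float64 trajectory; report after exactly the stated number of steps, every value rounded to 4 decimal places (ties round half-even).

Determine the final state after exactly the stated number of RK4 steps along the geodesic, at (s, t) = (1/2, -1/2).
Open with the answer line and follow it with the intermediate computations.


Answer: s = 0.6005, t = -0.4247, ds/dtau = 1.0075, dt/dtau = 0.7568

f(Y) = (ds/dtau, dt/dtau, -Gamma^s_ij Y'^i Y'^j, -Gamma^t_ij Y'^i Y'^j) with the Gammas evaluated at the stage position; h = 0.050000; intermediate values shown to 6 dp
step 0: s = 0.5000, t = -0.5000, ds/dtau = 1.0000, dt/dtau = 0.7500
step 1:
  k1: at (s, t) = (0.500000, -0.500000), (ds/dtau, dt/dtau) = (1.000000, 0.750000); Gamma_sss = 0.614970, Gamma_sst = -0.619426, Gamma_stt = 0.331123, Gamma_tss = 0.564711, Gamma_tst = -0.533496, Gamma_ttt = 0.332666; k1 = (1.000000, 0.750000, 0.127912, 0.048409)
  k2: at (s, t) = (0.525000, -0.481250), (ds/dtau, dt/dtau) = (1.003198, 0.751210); Gamma_sss = 0.601868, Gamma_sst = -0.592018, Gamma_stt = 0.328934, Gamma_tss = 0.523609, Gamma_tst = -0.514917, Gamma_ttt = 0.337040; k2 = (1.003198, 0.751210, 0.100958, 0.058935)
  k3: at (s, t) = (0.525080, -0.481220), (ds/dtau, dt/dtau) = (1.002524, 0.751473); Gamma_sss = 0.601857, Gamma_sst = -0.591969, Gamma_stt = 0.328930, Gamma_tss = 0.523569, Gamma_tst = -0.514898, Gamma_ttt = 0.337055; k3 = (1.002524, 0.751473, 0.101294, 0.059264)
  k4: at (s, t) = (0.550126, -0.462426), (ds/dtau, dt/dtau) = (1.005065, 0.752963); Gamma_sss = 0.588031, Gamma_sst = -0.564296, Gamma_stt = 0.326930, Gamma_tss = 0.482772, Gamma_tst = -0.495630, Gamma_ttt = 0.341553; k4 = (1.005065, 0.752963, 0.074735, 0.068844)
  Y <- Y + (h/6)(k1 + 2k2 + 2k3 + k4): s = 0.5501, t = -0.4624, ds/dtau = 1.0051, dt/dtau = 0.7529
step 2:
  k1: at (s, t) = (0.550138, -0.462431), (ds/dtau, dt/dtau) = (1.005060, 0.752947); Gamma_sss = 0.588039, Gamma_sst = -0.564300, Gamma_stt = 0.326930, Gamma_tss = 0.482791, Gamma_tst = -0.495639, Gamma_ttt = 0.341555; k1 = (1.005060, 0.752947, 0.074726, 0.068830)
  k2: at (s, t) = (0.575264, -0.443607), (ds/dtau, dt/dtau) = (1.006928, 0.754668); Gamma_sss = 0.573555, Gamma_sst = -0.536458, Gamma_stt = 0.325137, Gamma_tss = 0.442338, Gamma_tst = -0.475766, Gamma_ttt = 0.346196; k2 = (1.006928, 0.754668, 0.048601, 0.077411)
  k3: at (s, t) = (0.575311, -0.443564), (ds/dtau, dt/dtau) = (1.006275, 0.754882); Gamma_sss = 0.573519, Gamma_sst = -0.536395, Gamma_stt = 0.325134, Gamma_tss = 0.442240, Gamma_tst = -0.475718, Gamma_ttt = 0.346205; k3 = (1.006275, 0.754882, 0.048897, 0.077637)
  k4: at (s, t) = (0.600451, -0.424686), (ds/dtau, dt/dtau) = (1.007504, 0.756829); Gamma_sss = 0.558382, Gamma_sst = -0.508441, Gamma_stt = 0.323565, Gamma_tss = 0.402010, Gamma_tst = -0.455250, Gamma_ttt = 0.350991; k4 = (1.007504, 0.756829, 0.023253, 0.085153)
  Y <- Y + (h/6)(k1 + 2k2 + 2k3 + k4): s = 0.6005, t = -0.4247, ds/dtau = 1.0075, dt/dtau = 0.7568


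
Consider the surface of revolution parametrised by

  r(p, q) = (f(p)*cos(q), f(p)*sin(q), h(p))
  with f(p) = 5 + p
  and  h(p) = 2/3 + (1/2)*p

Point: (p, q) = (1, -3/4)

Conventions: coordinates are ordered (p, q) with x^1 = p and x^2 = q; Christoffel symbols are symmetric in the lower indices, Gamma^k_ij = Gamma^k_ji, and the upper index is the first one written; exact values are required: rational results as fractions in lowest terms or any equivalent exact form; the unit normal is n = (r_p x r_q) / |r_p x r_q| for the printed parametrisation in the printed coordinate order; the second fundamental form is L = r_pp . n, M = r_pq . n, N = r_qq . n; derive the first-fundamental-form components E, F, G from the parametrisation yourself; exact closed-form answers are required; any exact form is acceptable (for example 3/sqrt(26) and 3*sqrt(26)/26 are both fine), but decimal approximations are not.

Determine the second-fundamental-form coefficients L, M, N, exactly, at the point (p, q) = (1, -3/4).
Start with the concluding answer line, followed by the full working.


Answer: L = 0, M = 0, N = 6*sqrt(5)/5

f = 6, f' = 1, f'' = 0, h' = 1/2, h'' = 0
E = 5/4, F = 0, G = 36; answer radicand W^2 = 5/4
unnormalised second-form numerators: l = 0, m = 0, n = 3; L = l/sqrt(5/4), and similarly M = m/sqrt(W^2), N = n/sqrt(W^2)


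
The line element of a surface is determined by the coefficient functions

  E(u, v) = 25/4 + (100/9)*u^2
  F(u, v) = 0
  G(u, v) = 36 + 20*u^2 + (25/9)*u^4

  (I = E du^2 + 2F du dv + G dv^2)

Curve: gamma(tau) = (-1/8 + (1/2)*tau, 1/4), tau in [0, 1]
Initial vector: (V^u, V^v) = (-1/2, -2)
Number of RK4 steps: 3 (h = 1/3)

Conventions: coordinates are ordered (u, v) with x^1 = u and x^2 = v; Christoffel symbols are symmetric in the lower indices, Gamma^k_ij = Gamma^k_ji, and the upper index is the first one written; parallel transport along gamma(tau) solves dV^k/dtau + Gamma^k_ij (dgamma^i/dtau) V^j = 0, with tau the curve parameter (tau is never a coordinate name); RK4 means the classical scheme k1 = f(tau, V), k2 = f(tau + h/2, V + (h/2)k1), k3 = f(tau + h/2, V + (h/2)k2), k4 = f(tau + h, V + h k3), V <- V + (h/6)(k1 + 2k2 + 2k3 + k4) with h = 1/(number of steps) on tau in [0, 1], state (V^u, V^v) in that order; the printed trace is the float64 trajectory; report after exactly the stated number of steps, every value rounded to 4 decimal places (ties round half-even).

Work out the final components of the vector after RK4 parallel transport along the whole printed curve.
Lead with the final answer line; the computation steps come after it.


Answer: V^u = -0.4534, V^v = -1.9332

gamma'(tau) = (1/2, 0); f(tau, V)^k = -Gamma^k_ij(gamma(tau)) gamma'^i(tau) V^j; h = 1/3; intermediate values shown to 6 dp
curve data and Christoffel symbols at the stage parameters:
  tau = 0.000000: gamma = (-0.125000, 0.250000), gamma' = (0.500000, 0.000000); Gamma_uuu = -0.216216, Gamma_uuv = 0.000000, Gamma_uvv = 0.390878, Gamma_vuu = 0.000000, Gamma_vuv = -0.069144, Gamma_vvv = 0.000000
  tau = 0.166667: gamma = (-0.041667, 0.250000), gamma' = (0.500000, 0.000000); Gamma_uuu = -0.073846, Gamma_uuv = 0.000000, Gamma_uvv = 0.132987, Gamma_vuu = 0.000000, Gamma_vuv = -0.023137, Gamma_vvv = 0.000000
  tau = 0.333333: gamma = (0.041667, 0.250000), gamma' = (0.500000, 0.000000); Gamma_uuu = 0.073846, Gamma_uuv = 0.000000, Gamma_uvv = -0.132987, Gamma_vuu = 0.000000, Gamma_vuv = 0.023137, Gamma_vvv = 0.000000
  tau = 0.500000: gamma = (0.125000, 0.250000), gamma' = (0.500000, 0.000000); Gamma_uuu = 0.216216, Gamma_uuv = 0.000000, Gamma_uvv = -0.390878, Gamma_vuu = 0.000000, Gamma_vuv = 0.069144, Gamma_vvv = 0.000000
  tau = 0.666667: gamma = (0.208333, 0.250000), gamma' = (0.500000, 0.000000); Gamma_uuu = 0.343840, Gamma_uuv = 0.000000, Gamma_uvv = -0.626373, Gamma_vuu = 0.000000, Gamma_vuv = 0.114362, Gamma_vvv = 0.000000
  tau = 0.833333: gamma = (0.291667, 0.250000), gamma' = (0.500000, 0.000000); Gamma_uuu = 0.450402, Gamma_uuv = 0.000000, Gamma_uvv = -0.829882, Gamma_vuu = 0.000000, Gamma_vuv = 0.158296, Gamma_vvv = 0.000000
  tau = 1.000000: gamma = (0.375000, 0.250000), gamma' = (0.500000, 0.000000); Gamma_uuu = 0.533333, Gamma_uuv = 0.000000, Gamma_uvv = -0.997500, Gamma_vuu = 0.000000, Gamma_vuv = 0.200501, Gamma_vvv = 0.000000
step 0: V^u = -0.5000, V^v = -2.0000
step 1: k1 = (-0.054054, -0.069144), k2 = (-0.018794, -0.023270), k3 = (-0.018577, -0.023182), k4 = (0.018690, 0.023226); V <- V + (h/6)(k1 + 2k2 + 2k3 + k4): V^u = -0.5061, V^v = -2.0077
step 2: k1 = (0.018687, 0.023226), k2 = (0.054379, 0.069277), k3 = (0.053736, 0.069012), k4 = (0.083932, 0.113488); V <- V + (h/6)(k1 + 2k2 + 2k3 + k4): V^u = -0.4884, V^v = -1.9848
step 3: k1 = (0.083966, 0.113490), k2 = (0.106837, 0.155592), k3 = (0.105979, 0.155037), k4 = (0.120821, 0.193792); V <- V + (h/6)(k1 + 2k2 + 2k3 + k4): V^u = -0.4534, V^v = -1.9332


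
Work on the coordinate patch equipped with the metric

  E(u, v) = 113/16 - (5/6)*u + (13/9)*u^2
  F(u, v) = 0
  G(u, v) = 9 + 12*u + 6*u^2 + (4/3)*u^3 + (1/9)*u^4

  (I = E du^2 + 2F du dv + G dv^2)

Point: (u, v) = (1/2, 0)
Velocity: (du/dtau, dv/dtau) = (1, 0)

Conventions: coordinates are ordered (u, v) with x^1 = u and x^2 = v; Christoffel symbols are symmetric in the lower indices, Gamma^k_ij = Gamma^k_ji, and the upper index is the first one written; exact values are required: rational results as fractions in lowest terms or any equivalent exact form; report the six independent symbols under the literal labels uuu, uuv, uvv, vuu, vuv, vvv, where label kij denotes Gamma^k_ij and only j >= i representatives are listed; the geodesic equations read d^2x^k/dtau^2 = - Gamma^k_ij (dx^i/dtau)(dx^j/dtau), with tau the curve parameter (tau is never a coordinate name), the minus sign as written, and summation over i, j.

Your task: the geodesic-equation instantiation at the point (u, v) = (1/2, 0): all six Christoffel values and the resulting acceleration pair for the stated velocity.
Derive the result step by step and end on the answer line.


E = 1009/144, F = 0, G = 2401/144 at the point
E_u = 11/18, E_v = 0, F_u = 0, F_v = 0, G_u = 343/18, G_v = 0
EG - F^2 = 2422609/20736;  g^inv = (20736/2422609) * [[2401/144, 0], [0, 1009/144]]
first-kind symbols [ij,l] = (1/2)(d_i g_jl + d_j g_il - d_l g_ij): [uu,u] = E_u/2 = 11/36, [uu,v] = F_u - E_v/2 = 0, [uv,u] = E_v/2 = 0, [uv,v] = G_u/2 = 343/36, [vv,u] = F_v - G_u/2 = -343/36, [vv,v] = G_v/2 = 0
Gamma^u_ij = (G*[ij,u] - F*[ij,v])/(EG - F^2), Gamma^v_ij = (E*[ij,v] - F*[ij,u])/(EG - F^2)
Gamma_uuu = 44/1009, Gamma_uuv = 0, Gamma_uvv = -1372/1009, Gamma_vuu = 0, Gamma_vuv = 4/7, Gamma_vvv = 0
d^2u/dtau^2 = -(Gamma_uuu*(1)^2 + 2*Gamma_uuv*(1)*(0) + Gamma_uvv*(0)^2) = -44/1009
d^2v/dtau^2 = -(Gamma_vuu*(1)^2 + 2*Gamma_vuv*(1)*(0) + Gamma_vvv*(0)^2) = 0

Answer: Gamma_uuu = 44/1009, Gamma_uuv = 0, Gamma_uvv = -1372/1009, Gamma_vuu = 0, Gamma_vuv = 4/7, Gamma_vvv = 0; accelerations (d^2u/dtau^2, d^2v/dtau^2) = (-44/1009, 0)


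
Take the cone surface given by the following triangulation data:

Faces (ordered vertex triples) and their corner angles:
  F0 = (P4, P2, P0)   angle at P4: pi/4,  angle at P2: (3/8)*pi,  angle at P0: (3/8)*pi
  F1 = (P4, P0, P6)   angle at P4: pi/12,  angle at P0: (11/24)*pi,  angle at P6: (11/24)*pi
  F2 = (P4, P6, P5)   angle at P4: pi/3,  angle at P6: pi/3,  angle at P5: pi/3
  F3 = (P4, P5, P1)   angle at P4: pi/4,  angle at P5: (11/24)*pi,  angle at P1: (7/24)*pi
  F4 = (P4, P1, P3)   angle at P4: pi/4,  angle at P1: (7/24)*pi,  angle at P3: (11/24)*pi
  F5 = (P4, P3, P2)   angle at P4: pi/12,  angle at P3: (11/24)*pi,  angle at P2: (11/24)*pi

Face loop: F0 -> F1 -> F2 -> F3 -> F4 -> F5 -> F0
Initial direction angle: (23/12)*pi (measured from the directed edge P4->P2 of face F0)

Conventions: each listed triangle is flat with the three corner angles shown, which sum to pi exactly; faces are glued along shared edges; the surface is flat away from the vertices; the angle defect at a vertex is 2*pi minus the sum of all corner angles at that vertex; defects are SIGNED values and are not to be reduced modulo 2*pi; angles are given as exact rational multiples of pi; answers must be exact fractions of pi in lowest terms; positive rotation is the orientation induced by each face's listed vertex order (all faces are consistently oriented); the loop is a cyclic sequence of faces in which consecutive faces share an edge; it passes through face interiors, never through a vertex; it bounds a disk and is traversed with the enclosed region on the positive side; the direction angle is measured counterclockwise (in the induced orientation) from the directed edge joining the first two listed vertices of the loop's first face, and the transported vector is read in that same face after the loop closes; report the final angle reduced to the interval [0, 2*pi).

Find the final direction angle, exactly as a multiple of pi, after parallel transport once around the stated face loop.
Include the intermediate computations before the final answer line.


enclosed vertex P4: corner angles sum to (5/4)*pi, defect = 2*pi - (5/4)*pi = (3/4)*pi
the rotation equals the total enclosed defect, so the final angle is initial + defects (mod 2*pi)
final angle = (23/12)*pi + (3/4)*pi = (2/3)*pi (mod 2*pi)

Answer: final direction angle = (2/3)*pi


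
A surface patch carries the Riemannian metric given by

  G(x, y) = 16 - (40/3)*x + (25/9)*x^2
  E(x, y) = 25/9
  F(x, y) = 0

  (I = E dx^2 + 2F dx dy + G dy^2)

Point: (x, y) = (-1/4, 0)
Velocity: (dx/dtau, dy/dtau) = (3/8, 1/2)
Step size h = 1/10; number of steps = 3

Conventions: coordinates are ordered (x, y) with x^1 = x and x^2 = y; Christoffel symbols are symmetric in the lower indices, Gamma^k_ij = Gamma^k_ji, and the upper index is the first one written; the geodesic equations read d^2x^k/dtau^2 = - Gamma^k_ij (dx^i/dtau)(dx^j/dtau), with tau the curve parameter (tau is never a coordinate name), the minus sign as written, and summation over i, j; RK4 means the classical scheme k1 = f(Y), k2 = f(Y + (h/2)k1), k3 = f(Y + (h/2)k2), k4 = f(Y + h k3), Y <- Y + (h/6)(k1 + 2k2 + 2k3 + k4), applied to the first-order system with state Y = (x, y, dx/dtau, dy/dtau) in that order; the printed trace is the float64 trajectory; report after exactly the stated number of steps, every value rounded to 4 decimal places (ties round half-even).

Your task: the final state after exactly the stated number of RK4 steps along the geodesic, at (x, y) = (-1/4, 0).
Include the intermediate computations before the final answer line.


f(Y) = (dx/dtau, dy/dtau, -Gamma^x_ij Y'^i Y'^j, -Gamma^y_ij Y'^i Y'^j) with the Gammas evaluated at the stage position; h = 0.100000; intermediate values shown to 6 dp
step 0: x = -0.2500, y = 0.0000, dx/dtau = 0.3750, dy/dtau = 0.5000
step 1:
  k1: at (x, y) = (-0.250000, 0.000000), (dx/dtau, dy/dtau) = (0.375000, 0.500000); Gamma_xxx = 0.000000, Gamma_xxy = 0.000000, Gamma_xyy = 2.650000, Gamma_yxx = 0.000000, Gamma_yxy = -0.377358, Gamma_yyy = 0.000000; k1 = (0.375000, 0.500000, -0.662500, 0.141509)
  k2: at (x, y) = (-0.231250, 0.025000), (dx/dtau, dy/dtau) = (0.341875, 0.507075); Gamma_xxx = 0.000000, Gamma_xxy = 0.000000, Gamma_xyy = 2.631250, Gamma_yxx = 0.000000, Gamma_yxy = -0.380048, Gamma_yyy = 0.000000; k2 = (0.341875, 0.507075, -0.676562, 0.131767)
  k3: at (x, y) = (-0.232906, 0.025354), (dx/dtau, dy/dtau) = (0.341172, 0.506588); Gamma_xxx = 0.000000, Gamma_xxy = 0.000000, Gamma_xyy = 2.632906, Gamma_yxx = 0.000000, Gamma_yxy = -0.379808, Gamma_yyy = 0.000000; k3 = (0.341172, 0.506588, -0.675687, 0.131287)
  k4: at (x, y) = (-0.215883, 0.050659), (dx/dtau, dy/dtau) = (0.307431, 0.513129); Gamma_xxx = 0.000000, Gamma_xxy = 0.000000, Gamma_xyy = 2.615883, Gamma_yxx = 0.000000, Gamma_yxy = -0.382280, Gamma_yyy = 0.000000; k4 = (0.307431, 0.513129, -0.688765, 0.120611)
  Y <- Y + (h/6)(k1 + 2k2 + 2k3 + k4): x = -0.2159, y = 0.0507, dx/dtau = 0.3074, dy/dtau = 0.5131
step 2:
  k1: at (x, y) = (-0.215858, 0.050674), (dx/dtau, dy/dtau) = (0.307404, 0.513137); Gamma_xxx = 0.000000, Gamma_xxy = 0.000000, Gamma_xyy = 2.615858, Gamma_yxx = 0.000000, Gamma_yxy = -0.382284, Gamma_yyy = 0.000000; k1 = (0.307404, 0.513137, -0.688781, 0.120603)
  k2: at (x, y) = (-0.200488, 0.076331), (dx/dtau, dy/dtau) = (0.272965, 0.519167); Gamma_xxx = 0.000000, Gamma_xxy = 0.000000, Gamma_xyy = 2.600488, Gamma_yxx = 0.000000, Gamma_yxy = -0.384543, Gamma_yyy = 0.000000; k2 = (0.272965, 0.519167, -0.700922, 0.108991)
  k3: at (x, y) = (-0.202210, 0.076633), (dx/dtau, dy/dtau) = (0.272358, 0.518587); Gamma_xxx = 0.000000, Gamma_xxy = 0.000000, Gamma_xyy = 2.602210, Gamma_yxx = 0.000000, Gamma_yxy = -0.384289, Gamma_yyy = 0.000000; k3 = (0.272358, 0.518587, -0.699818, 0.108555)
  k4: at (x, y) = (-0.188622, 0.102533), (dx/dtau, dy/dtau) = (0.237422, 0.523993); Gamma_xxx = 0.000000, Gamma_xxy = 0.000000, Gamma_xyy = 2.588622, Gamma_yxx = 0.000000, Gamma_yxy = -0.386306, Gamma_yyy = 0.000000; k4 = (0.237422, 0.523993, -0.710754, 0.096119)
  Y <- Y + (h/6)(k1 + 2k2 + 2k3 + k4): x = -0.1886, y = 0.1026, dx/dtau = 0.2374, dy/dtau = 0.5240
step 3:
  k1: at (x, y) = (-0.188600, 0.102552), (dx/dtau, dy/dtau) = (0.237387, 0.524001); Gamma_xxx = 0.000000, Gamma_xxy = 0.000000, Gamma_xyy = 2.588600, Gamma_yxx = 0.000000, Gamma_yxy = -0.386309, Gamma_yyy = 0.000000; k1 = (0.237387, 0.524001, -0.710769, 0.096107)
  k2: at (x, y) = (-0.176731, 0.128752), (dx/dtau, dy/dtau) = (0.201849, 0.528806); Gamma_xxx = 0.000000, Gamma_xxy = 0.000000, Gamma_xyy = 2.576731, Gamma_yxx = 0.000000, Gamma_yxy = -0.388089, Gamma_yyy = 0.000000; k2 = (0.201849, 0.528806, -0.720546, 0.082848)
  k3: at (x, y) = (-0.178508, 0.128992), (dx/dtau, dy/dtau) = (0.201360, 0.528143); Gamma_xxx = 0.000000, Gamma_xxy = 0.000000, Gamma_xyy = 2.578508, Gamma_yxx = 0.000000, Gamma_yxy = -0.387821, Gamma_yyy = 0.000000; k3 = (0.201360, 0.528143, -0.719236, 0.082487)
  k4: at (x, y) = (-0.168464, 0.155366), (dx/dtau, dy/dtau) = (0.165463, 0.532249); Gamma_xxx = 0.000000, Gamma_xxy = 0.000000, Gamma_xyy = 2.568464, Gamma_yxx = 0.000000, Gamma_yxy = -0.389338, Gamma_yyy = 0.000000; k4 = (0.165463, 0.532249, -0.727619, 0.068576)
  Y <- Y + (h/6)(k1 + 2k2 + 2k3 + k4): x = -0.1684, y = 0.1554, dx/dtau = 0.1654, dy/dtau = 0.5323

Answer: x = -0.1684, y = 0.1554, dx/dtau = 0.1654, dy/dtau = 0.5323


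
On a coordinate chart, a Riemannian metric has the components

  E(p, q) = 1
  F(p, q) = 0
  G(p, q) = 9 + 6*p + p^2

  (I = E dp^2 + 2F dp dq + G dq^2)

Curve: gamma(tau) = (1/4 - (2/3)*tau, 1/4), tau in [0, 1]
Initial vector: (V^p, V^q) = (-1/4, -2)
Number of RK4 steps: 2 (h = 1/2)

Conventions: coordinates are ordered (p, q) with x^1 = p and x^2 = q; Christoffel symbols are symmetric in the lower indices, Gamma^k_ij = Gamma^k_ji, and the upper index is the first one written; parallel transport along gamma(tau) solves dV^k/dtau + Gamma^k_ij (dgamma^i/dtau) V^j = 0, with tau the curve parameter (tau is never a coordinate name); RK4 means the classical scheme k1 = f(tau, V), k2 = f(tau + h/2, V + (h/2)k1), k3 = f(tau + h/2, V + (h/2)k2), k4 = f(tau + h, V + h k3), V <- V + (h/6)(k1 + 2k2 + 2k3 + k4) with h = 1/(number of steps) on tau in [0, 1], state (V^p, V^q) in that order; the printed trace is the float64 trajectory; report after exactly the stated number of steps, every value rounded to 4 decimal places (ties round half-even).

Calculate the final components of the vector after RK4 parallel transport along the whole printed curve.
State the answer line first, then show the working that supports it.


Answer: V^p = -0.2500, V^q = -2.5161

gamma'(tau) = (-2/3, 0); f(tau, V)^k = -Gamma^k_ij(gamma(tau)) gamma'^i(tau) V^j; h = 1/2; intermediate values shown to 6 dp
curve data and Christoffel symbols at the stage parameters:
  tau = 0.000000: gamma = (0.250000, 0.250000), gamma' = (-0.666667, 0.000000); Gamma_ppp = 0.000000, Gamma_ppq = 0.000000, Gamma_pqq = -3.250000, Gamma_qpp = 0.000000, Gamma_qpq = 0.307692, Gamma_qqq = 0.000000
  tau = 0.250000: gamma = (0.083333, 0.250000), gamma' = (-0.666667, 0.000000); Gamma_ppp = 0.000000, Gamma_ppq = 0.000000, Gamma_pqq = -3.083333, Gamma_qpp = 0.000000, Gamma_qpq = 0.324324, Gamma_qqq = 0.000000
  tau = 0.500000: gamma = (-0.083333, 0.250000), gamma' = (-0.666667, 0.000000); Gamma_ppp = 0.000000, Gamma_ppq = 0.000000, Gamma_pqq = -2.916667, Gamma_qpp = 0.000000, Gamma_qpq = 0.342857, Gamma_qqq = 0.000000
  tau = 0.750000: gamma = (-0.250000, 0.250000), gamma' = (-0.666667, 0.000000); Gamma_ppp = 0.000000, Gamma_ppq = 0.000000, Gamma_pqq = -2.750000, Gamma_qpp = 0.000000, Gamma_qpq = 0.363636, Gamma_qqq = 0.000000
  tau = 1.000000: gamma = (-0.416667, 0.250000), gamma' = (-0.666667, 0.000000); Gamma_ppp = 0.000000, Gamma_ppq = 0.000000, Gamma_pqq = -2.583333, Gamma_qpp = 0.000000, Gamma_qpq = 0.387097, Gamma_qqq = 0.000000
step 0: V^p = -0.2500, V^q = -2.0000
step 1: k1 = (0.000000, -0.410256), k2 = (0.000000, -0.454608), k3 = (0.000000, -0.457006), k4 = (0.000000, -0.509372); V <- V + (h/6)(k1 + 2k2 + 2k3 + k4): V^p = -0.2500, V^q = -2.2286
step 2: k1 = (0.000000, -0.509388), k2 = (0.000000, -0.571132), k3 = (0.000000, -0.574874), k4 = (0.000000, -0.649292); V <- V + (h/6)(k1 + 2k2 + 2k3 + k4): V^p = -0.2500, V^q = -2.5161
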